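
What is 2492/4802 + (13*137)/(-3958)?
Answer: 93641/1357594 ≈ 0.068976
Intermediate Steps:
2492/4802 + (13*137)/(-3958) = 2492*(1/4802) + 1781*(-1/3958) = 178/343 - 1781/3958 = 93641/1357594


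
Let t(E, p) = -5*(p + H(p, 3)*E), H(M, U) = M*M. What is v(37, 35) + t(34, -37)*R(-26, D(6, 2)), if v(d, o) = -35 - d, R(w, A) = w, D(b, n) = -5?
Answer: 6046098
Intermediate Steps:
H(M, U) = M**2
t(E, p) = -5*p - 5*E*p**2 (t(E, p) = -5*(p + p**2*E) = -5*(p + E*p**2) = -5*p - 5*E*p**2)
v(37, 35) + t(34, -37)*R(-26, D(6, 2)) = (-35 - 1*37) + (5*(-37)*(-1 - 1*34*(-37)))*(-26) = (-35 - 37) + (5*(-37)*(-1 + 1258))*(-26) = -72 + (5*(-37)*1257)*(-26) = -72 - 232545*(-26) = -72 + 6046170 = 6046098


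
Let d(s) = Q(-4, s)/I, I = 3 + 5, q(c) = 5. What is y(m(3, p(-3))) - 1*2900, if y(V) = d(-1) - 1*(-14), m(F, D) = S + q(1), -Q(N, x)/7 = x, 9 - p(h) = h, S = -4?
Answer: -23081/8 ≈ -2885.1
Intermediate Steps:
p(h) = 9 - h
Q(N, x) = -7*x
I = 8
d(s) = -7*s/8
m(F, D) = 1 (m(F, D) = -4 + 5 = 1)
y(V) = 119/8 (y(V) = -7/8*(-1) - 1*(-14) = 7/8 + 14 = 119/8)
y(m(3, p(-3))) - 1*2900 = 119/8 - 1*2900 = 119/8 - 2900 = -23081/8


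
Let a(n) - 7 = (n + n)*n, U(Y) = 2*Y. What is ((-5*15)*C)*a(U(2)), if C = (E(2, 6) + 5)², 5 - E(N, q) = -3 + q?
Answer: -143325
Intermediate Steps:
E(N, q) = 8 - q (E(N, q) = 5 - (-3 + q) = 5 + (3 - q) = 8 - q)
a(n) = 7 + 2*n² (a(n) = 7 + (n + n)*n = 7 + (2*n)*n = 7 + 2*n²)
C = 49 (C = ((8 - 1*6) + 5)² = ((8 - 6) + 5)² = (2 + 5)² = 7² = 49)
((-5*15)*C)*a(U(2)) = (-5*15*49)*(7 + 2*(2*2)²) = (-75*49)*(7 + 2*4²) = -3675*(7 + 2*16) = -3675*(7 + 32) = -3675*39 = -143325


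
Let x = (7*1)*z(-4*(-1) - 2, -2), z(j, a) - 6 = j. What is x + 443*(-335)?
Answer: -148349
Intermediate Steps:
z(j, a) = 6 + j
x = 56 (x = (7*1)*(6 + (-4*(-1) - 2)) = 7*(6 + (4 - 2)) = 7*(6 + 2) = 7*8 = 56)
x + 443*(-335) = 56 + 443*(-335) = 56 - 148405 = -148349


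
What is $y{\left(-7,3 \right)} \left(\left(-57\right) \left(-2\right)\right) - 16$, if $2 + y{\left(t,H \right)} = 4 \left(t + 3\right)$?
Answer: $-2068$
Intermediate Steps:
$y{\left(t,H \right)} = 10 + 4 t$ ($y{\left(t,H \right)} = -2 + 4 \left(t + 3\right) = -2 + 4 \left(3 + t\right) = -2 + \left(12 + 4 t\right) = 10 + 4 t$)
$y{\left(-7,3 \right)} \left(\left(-57\right) \left(-2\right)\right) - 16 = \left(10 + 4 \left(-7\right)\right) \left(\left(-57\right) \left(-2\right)\right) - 16 = \left(10 - 28\right) 114 - 16 = \left(-18\right) 114 - 16 = -2052 - 16 = -2068$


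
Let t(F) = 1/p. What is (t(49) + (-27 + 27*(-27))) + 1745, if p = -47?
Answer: 46482/47 ≈ 988.98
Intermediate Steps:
t(F) = -1/47 (t(F) = 1/(-47) = -1/47)
(t(49) + (-27 + 27*(-27))) + 1745 = (-1/47 + (-27 + 27*(-27))) + 1745 = (-1/47 + (-27 - 729)) + 1745 = (-1/47 - 756) + 1745 = -35533/47 + 1745 = 46482/47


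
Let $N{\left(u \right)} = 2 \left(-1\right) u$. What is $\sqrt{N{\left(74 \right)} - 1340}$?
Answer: $4 i \sqrt{93} \approx 38.575 i$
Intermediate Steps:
$N{\left(u \right)} = - 2 u$
$\sqrt{N{\left(74 \right)} - 1340} = \sqrt{\left(-2\right) 74 - 1340} = \sqrt{-148 - 1340} = \sqrt{-1488} = 4 i \sqrt{93}$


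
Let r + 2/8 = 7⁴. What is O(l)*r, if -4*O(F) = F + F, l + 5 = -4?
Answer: 86427/8 ≈ 10803.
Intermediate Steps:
l = -9 (l = -5 - 4 = -9)
r = 9603/4 (r = -¼ + 7⁴ = -¼ + 2401 = 9603/4 ≈ 2400.8)
O(F) = -F/2 (O(F) = -(F + F)/4 = -F/2)
O(l)*r = -½*(-9)*(9603/4) = (9/2)*(9603/4) = 86427/8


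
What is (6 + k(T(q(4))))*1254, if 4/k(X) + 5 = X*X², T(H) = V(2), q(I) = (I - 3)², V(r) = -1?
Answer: 6688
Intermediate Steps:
q(I) = (-3 + I)²
T(H) = -1
k(X) = 4/(-5 + X³) (k(X) = 4/(-5 + X*X²) = 4/(-5 + X³))
(6 + k(T(q(4))))*1254 = (6 + 4/(-5 + (-1)³))*1254 = (6 + 4/(-5 - 1))*1254 = (6 + 4/(-6))*1254 = (6 + 4*(-⅙))*1254 = (6 - ⅔)*1254 = (16/3)*1254 = 6688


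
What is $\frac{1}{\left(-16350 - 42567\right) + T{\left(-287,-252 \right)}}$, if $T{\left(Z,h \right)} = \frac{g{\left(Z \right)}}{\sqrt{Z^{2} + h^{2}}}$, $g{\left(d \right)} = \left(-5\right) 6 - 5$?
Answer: $- \frac{175395909}{10333800770528} + \frac{5 \sqrt{2977}}{10333800770528} \approx -1.6973 \cdot 10^{-5}$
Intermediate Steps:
$g{\left(d \right)} = -35$ ($g{\left(d \right)} = -30 - 5 = -35$)
$T{\left(Z,h \right)} = - \frac{35}{\sqrt{Z^{2} + h^{2}}}$
$\frac{1}{\left(-16350 - 42567\right) + T{\left(-287,-252 \right)}} = \frac{1}{\left(-16350 - 42567\right) - \frac{35}{\sqrt{\left(-287\right)^{2} + \left(-252\right)^{2}}}} = \frac{1}{\left(-16350 - 42567\right) - \frac{35}{\sqrt{82369 + 63504}}} = \frac{1}{-58917 - \frac{35}{7 \sqrt{2977}}} = \frac{1}{-58917 - 35 \frac{\sqrt{2977}}{20839}} = \frac{1}{-58917 - \frac{5 \sqrt{2977}}{2977}}$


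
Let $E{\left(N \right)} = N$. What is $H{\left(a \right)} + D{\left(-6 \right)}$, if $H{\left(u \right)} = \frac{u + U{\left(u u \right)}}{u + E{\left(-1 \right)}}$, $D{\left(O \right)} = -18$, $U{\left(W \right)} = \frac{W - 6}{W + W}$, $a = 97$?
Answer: $- \frac{10227585}{602176} \approx -16.984$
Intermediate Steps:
$U{\left(W \right)} = \frac{-6 + W}{2 W}$
$H{\left(u \right)} = \frac{u + \frac{-6 + u^{2}}{2 u^{2}}}{-1 + u}$ ($H{\left(u \right)} = \frac{u + \frac{-6 + u u}{2 u u}}{u - 1} = \frac{u + \frac{-6 + u^{2}}{2 u^{2}}}{-1 + u}$)
$H{\left(a \right)} + D{\left(-6 \right)} = \frac{-3 + 97^{3} + \frac{97^{2}}{2}}{9409 \left(-1 + 97\right)} - 18 = \frac{-3 + 912673 + \frac{1}{2} \cdot 9409}{9409 \cdot 96} - 18 = \frac{1}{9409} \cdot \frac{1}{96} \left(-3 + 912673 + \frac{9409}{2}\right) - 18 = \frac{1}{9409} \cdot \frac{1}{96} \cdot \frac{1834749}{2} - 18 = \frac{611583}{602176} - 18 = - \frac{10227585}{602176}$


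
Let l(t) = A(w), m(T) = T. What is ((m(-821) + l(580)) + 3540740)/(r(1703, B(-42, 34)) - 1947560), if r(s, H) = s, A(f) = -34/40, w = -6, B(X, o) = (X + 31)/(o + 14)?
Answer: -70798363/38917140 ≈ -1.8192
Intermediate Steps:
B(X, o) = (31 + X)/(14 + o)
A(f) = -17/20 (A(f) = -34*1/40 = -17/20)
l(t) = -17/20
((m(-821) + l(580)) + 3540740)/(r(1703, B(-42, 34)) - 1947560) = ((-821 - 17/20) + 3540740)/(1703 - 1947560) = (-16437/20 + 3540740)/(-1945857) = (70798363/20)*(-1/1945857) = -70798363/38917140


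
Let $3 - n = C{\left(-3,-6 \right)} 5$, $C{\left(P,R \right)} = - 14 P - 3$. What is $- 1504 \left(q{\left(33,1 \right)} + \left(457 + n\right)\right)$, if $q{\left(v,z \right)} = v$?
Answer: $-448192$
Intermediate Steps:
$C{\left(P,R \right)} = -3 - 14 P$
$n = -192$ ($n = 3 - \left(-3 - -42\right) 5 = 3 - \left(-3 + 42\right) 5 = 3 - 39 \cdot 5 = 3 - 195 = -192$)
$- 1504 \left(q{\left(33,1 \right)} + \left(457 + n\right)\right) = - 1504 \left(33 + \left(457 - 192\right)\right) = - 1504 \left(33 + 265\right) = \left(-1504\right) 298 = -448192$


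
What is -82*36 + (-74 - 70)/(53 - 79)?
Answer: -38304/13 ≈ -2946.5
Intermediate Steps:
-82*36 + (-74 - 70)/(53 - 79) = -2952 - 144/(-26) = -2952 - 144*(-1/26) = -2952 + 72/13 = -38304/13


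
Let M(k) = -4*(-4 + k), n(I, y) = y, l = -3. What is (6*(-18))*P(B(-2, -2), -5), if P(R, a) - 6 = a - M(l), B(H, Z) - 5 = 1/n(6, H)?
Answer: 2916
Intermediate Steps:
M(k) = 16 - 4*k
B(H, Z) = 5 + 1/H
P(R, a) = -22 + a (P(R, a) = 6 + (a - (16 - 4*(-3))) = 6 + (a - (16 + 12)) = 6 + (a - 1*28) = 6 + (a - 28) = 6 + (-28 + a) = -22 + a)
(6*(-18))*P(B(-2, -2), -5) = (6*(-18))*(-22 - 5) = -108*(-27) = 2916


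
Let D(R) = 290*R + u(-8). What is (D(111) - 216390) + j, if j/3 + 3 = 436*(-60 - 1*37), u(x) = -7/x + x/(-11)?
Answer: -27375339/88 ≈ -3.1108e+5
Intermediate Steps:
u(x) = -7/x - x/11 (u(x) = -7/x + x*(-1/11) = -7/x - x/11)
D(R) = 141/88 + 290*R (D(R) = 290*R + (-7/(-8) - 1/11*(-8)) = 290*R + (-7*(-⅛) + 8/11) = 290*R + (7/8 + 8/11) = 290*R + 141/88 = 141/88 + 290*R)
j = -126885 (j = -9 + 3*(436*(-60 - 1*37)) = -9 + 3*(436*(-60 - 37)) = -9 + 3*(436*(-97)) = -9 + 3*(-42292) = -9 - 126876 = -126885)
(D(111) - 216390) + j = ((141/88 + 290*111) - 216390) - 126885 = ((141/88 + 32190) - 216390) - 126885 = (2832861/88 - 216390) - 126885 = -16209459/88 - 126885 = -27375339/88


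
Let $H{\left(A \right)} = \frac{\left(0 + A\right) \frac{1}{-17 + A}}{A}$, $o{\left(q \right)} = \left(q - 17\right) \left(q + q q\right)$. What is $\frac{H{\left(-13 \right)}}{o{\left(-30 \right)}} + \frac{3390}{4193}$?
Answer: $\frac{4158517193}{5143553100} \approx 0.80849$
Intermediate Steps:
$o{\left(q \right)} = \left(-17 + q\right) \left(q + q^{2}\right)$
$H{\left(A \right)} = \frac{1}{-17 + A}$ ($H{\left(A \right)} = \frac{A \frac{1}{-17 + A}}{A} = \frac{1}{-17 + A}$)
$\frac{H{\left(-13 \right)}}{o{\left(-30 \right)}} + \frac{3390}{4193} = \frac{1}{\left(-17 - 13\right) \left(- 30 \left(-17 + \left(-30\right)^{2} - -480\right)\right)} + \frac{3390}{4193} = \frac{1}{\left(-30\right) \left(- 30 \left(-17 + 900 + 480\right)\right)} + 3390 \cdot \frac{1}{4193} = - \frac{1}{30 \left(\left(-30\right) 1363\right)} + \frac{3390}{4193} = - \frac{1}{30 \left(-40890\right)} + \frac{3390}{4193} = \left(- \frac{1}{30}\right) \left(- \frac{1}{40890}\right) + \frac{3390}{4193} = \frac{1}{1226700} + \frac{3390}{4193} = \frac{4158517193}{5143553100}$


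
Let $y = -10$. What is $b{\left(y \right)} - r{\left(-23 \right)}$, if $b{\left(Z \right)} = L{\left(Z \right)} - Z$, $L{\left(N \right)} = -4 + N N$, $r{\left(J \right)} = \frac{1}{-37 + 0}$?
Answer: $\frac{3923}{37} \approx 106.03$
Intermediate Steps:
$r{\left(J \right)} = - \frac{1}{37}$ ($r{\left(J \right)} = \frac{1}{-37} = - \frac{1}{37}$)
$L{\left(N \right)} = -4 + N^{2}$
$b{\left(Z \right)} = -4 + Z^{2} - Z$ ($b{\left(Z \right)} = \left(-4 + Z^{2}\right) - Z = -4 + Z^{2} - Z$)
$b{\left(y \right)} - r{\left(-23 \right)} = \left(-4 + \left(-10\right)^{2} - -10\right) - - \frac{1}{37} = \left(-4 + 100 + 10\right) + \frac{1}{37} = 106 + \frac{1}{37} = \frac{3923}{37}$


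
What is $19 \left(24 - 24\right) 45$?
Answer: $0$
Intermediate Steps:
$19 \left(24 - 24\right) 45 = 19 \cdot 0 \cdot 45 = 0 \cdot 45 = 0$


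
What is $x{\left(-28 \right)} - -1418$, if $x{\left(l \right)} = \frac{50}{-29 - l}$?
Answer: $1368$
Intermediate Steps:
$x{\left(-28 \right)} - -1418 = - \frac{50}{29 - 28} - -1418 = - \frac{50}{1} + 1418 = \left(-50\right) 1 + 1418 = -50 + 1418 = 1368$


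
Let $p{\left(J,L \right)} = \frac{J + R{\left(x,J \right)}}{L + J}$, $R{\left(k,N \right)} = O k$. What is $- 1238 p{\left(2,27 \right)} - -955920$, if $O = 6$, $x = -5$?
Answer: $\frac{27756344}{29} \approx 9.5712 \cdot 10^{5}$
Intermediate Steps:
$R{\left(k,N \right)} = 6 k$
$p{\left(J,L \right)} = \frac{-30 + J}{J + L}$ ($p{\left(J,L \right)} = \frac{J + 6 \left(-5\right)}{L + J} = \frac{J - 30}{J + L} = \frac{-30 + J}{J + L}$)
$- 1238 p{\left(2,27 \right)} - -955920 = - 1238 \frac{-30 + 2}{2 + 27} - -955920 = - 1238 \cdot \frac{1}{29} \left(-28\right) + 955920 = \left(-1238\right) \left(- \frac{28}{29}\right) + 955920 = \frac{34664}{29} + 955920 = \frac{27756344}{29}$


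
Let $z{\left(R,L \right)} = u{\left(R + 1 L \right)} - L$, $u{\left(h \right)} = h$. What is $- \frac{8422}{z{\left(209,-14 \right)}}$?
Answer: $- \frac{8422}{209} \approx -40.297$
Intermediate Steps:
$z{\left(R,L \right)} = R$ ($z{\left(R,L \right)} = \left(R + 1 L\right) - L = \left(R + L\right) - L = \left(L + R\right) - L = R$)
$- \frac{8422}{z{\left(209,-14 \right)}} = - \frac{8422}{209}$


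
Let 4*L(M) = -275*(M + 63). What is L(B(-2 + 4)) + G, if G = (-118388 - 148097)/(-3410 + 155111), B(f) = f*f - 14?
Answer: -2212108015/606804 ≈ -3645.5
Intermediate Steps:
B(f) = -14 + f² (B(f) = f² - 14 = -14 + f²)
L(M) = -17325/4 - 275*M/4 (L(M) = (-275*(M + 63))/4 = (-275*(63 + M))/4 = (-17325 - 275*M)/4 = -17325/4 - 275*M/4)
G = -266485/151701 ≈ -1.7566
L(B(-2 + 4)) + G = (-17325/4 - 275*(-14 + (-2 + 4)²)/4) - 266485/151701 = (-17325/4 - 275*(-14 + 2²)/4) - 266485/151701 = (-17325/4 - 275*(-14 + 4)/4) - 266485/151701 = (-17325/4 - 275/4*(-10)) - 266485/151701 = (-17325/4 + 1375/2) - 266485/151701 = -14575/4 - 266485/151701 = -2212108015/606804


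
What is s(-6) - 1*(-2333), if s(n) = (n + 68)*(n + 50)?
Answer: 5061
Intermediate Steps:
s(n) = (50 + n)*(68 + n) (s(n) = (68 + n)*(50 + n) = (50 + n)*(68 + n))
s(-6) - 1*(-2333) = (3400 + (-6)² + 118*(-6)) - 1*(-2333) = (3400 + 36 - 708) + 2333 = 2728 + 2333 = 5061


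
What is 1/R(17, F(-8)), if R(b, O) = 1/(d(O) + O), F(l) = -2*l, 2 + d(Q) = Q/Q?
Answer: 15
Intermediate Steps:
d(Q) = -1 (d(Q) = -2 + Q/Q = -2 + 1 = -1)
R(b, O) = 1/(-1 + O)
1/R(17, F(-8)) = 1/(1/(-1 - 2*(-8))) = 1/(1/(-1 + 16)) = 1/(1/15) = 15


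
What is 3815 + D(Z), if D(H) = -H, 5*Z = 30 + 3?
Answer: 19042/5 ≈ 3808.4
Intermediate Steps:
Z = 33/5 (Z = (30 + 3)/5 = (1/5)*33 = 33/5 ≈ 6.6000)
3815 + D(Z) = 3815 - 1*33/5 = 3815 - 33/5 = 19042/5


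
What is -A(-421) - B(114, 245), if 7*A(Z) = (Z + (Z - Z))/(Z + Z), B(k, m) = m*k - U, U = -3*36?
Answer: -392533/14 ≈ -28038.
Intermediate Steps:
U = -108
B(k, m) = 108 + k*m (B(k, m) = m*k - 1*(-108) = k*m + 108 = 108 + k*m)
A(Z) = 1/14 (A(Z) = ((Z + (Z - Z))/(Z + Z))/7 = ((Z + 0)/((2*Z)))/7 = (Z*(1/(2*Z)))/7 = (1/7)*(1/2) = 1/14)
-A(-421) - B(114, 245) = -1*1/14 - (108 + 114*245) = -1/14 - (108 + 27930) = -1/14 - 1*28038 = -1/14 - 28038 = -392533/14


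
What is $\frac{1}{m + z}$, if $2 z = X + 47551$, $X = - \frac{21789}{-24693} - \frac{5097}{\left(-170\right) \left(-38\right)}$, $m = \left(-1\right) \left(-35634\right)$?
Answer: $\frac{106344520}{6317879726513} \approx 1.6832 \cdot 10^{-5}$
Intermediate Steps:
$m = 35634$
$X = \frac{4965573}{53172260}$ ($X = \left(-21789\right) \left(- \frac{1}{24693}\right) - \frac{5097}{6460} = \frac{7263}{8231} - \frac{5097}{6460} = \frac{4965573}{53172260} \approx 0.093387$)
$z = \frac{2528399100833}{106344520}$ ($z = \frac{\frac{4965573}{53172260} + 47551}{2} = \frac{1}{2} \cdot \frac{2528399100833}{53172260} = \frac{2528399100833}{106344520} \approx 23776.0$)
$\frac{1}{m + z} = \frac{1}{35634 + \frac{2528399100833}{106344520}} = \frac{1}{\frac{6317879726513}{106344520}} = \frac{106344520}{6317879726513}$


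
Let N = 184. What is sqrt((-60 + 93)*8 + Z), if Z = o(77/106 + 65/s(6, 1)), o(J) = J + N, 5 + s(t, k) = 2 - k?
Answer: sqrt(4859305)/106 ≈ 20.796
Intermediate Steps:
s(t, k) = -3 - k (s(t, k) = -5 + (2 - k) = -3 - k)
o(J) = 184 + J (o(J) = J + 184 = 184 + J)
Z = 35717/212 (Z = 184 + (77/106 + 65/(-3 - 1*1)) = 184 + (77*(1/106) + 65/(-3 - 1)) = 184 + (77/106 + 65/(-4)) = 184 + (77/106 + 65*(-1/4)) = 184 + (77/106 - 65/4) = 184 - 3291/212 = 35717/212 ≈ 168.48)
sqrt((-60 + 93)*8 + Z) = sqrt((-60 + 93)*8 + 35717/212) = sqrt(33*8 + 35717/212) = sqrt(264 + 35717/212) = sqrt(91685/212) = sqrt(4859305)/106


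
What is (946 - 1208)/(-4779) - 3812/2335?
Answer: -17605778/11158965 ≈ -1.5777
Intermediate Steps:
(946 - 1208)/(-4779) - 3812/2335 = -262*(-1/4779) - 3812*1/2335 = 262/4779 - 3812/2335 = -17605778/11158965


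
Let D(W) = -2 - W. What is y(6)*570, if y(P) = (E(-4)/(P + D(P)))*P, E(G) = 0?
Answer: 0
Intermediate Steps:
y(P) = 0 (y(P) = (0/(P + (-2 - P)))*P = (0/(-2))*P = (0*(-½))*P = 0*P = 0)
y(6)*570 = 0*570 = 0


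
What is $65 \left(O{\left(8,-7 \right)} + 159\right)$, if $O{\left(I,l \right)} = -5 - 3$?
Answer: $9815$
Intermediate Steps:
$O{\left(I,l \right)} = -8$
$65 \left(O{\left(8,-7 \right)} + 159\right) = 65 \left(-8 + 159\right) = 65 \cdot 151 = 9815$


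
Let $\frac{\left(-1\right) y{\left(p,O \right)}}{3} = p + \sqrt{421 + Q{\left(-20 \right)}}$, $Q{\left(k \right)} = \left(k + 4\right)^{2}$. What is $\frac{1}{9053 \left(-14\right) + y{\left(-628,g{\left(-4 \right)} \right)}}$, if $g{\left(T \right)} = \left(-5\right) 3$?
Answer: $- \frac{124858}{15589514071} + \frac{3 \sqrt{677}}{15589514071} \approx -8.0041 \cdot 10^{-6}$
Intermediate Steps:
$Q{\left(k \right)} = \left(4 + k\right)^{2}$
$g{\left(T \right)} = -15$
$y{\left(p,O \right)} = - 3 p - 3 \sqrt{677}$ ($y{\left(p,O \right)} = - 3 \left(p + \sqrt{421 + \left(4 - 20\right)^{2}}\right) = - 3 \left(p + \sqrt{421 + \left(-16\right)^{2}}\right) = - 3 \left(p + \sqrt{421 + 256}\right) = - 3 \left(p + \sqrt{677}\right) = - 3 p - 3 \sqrt{677}$)
$\frac{1}{9053 \left(-14\right) + y{\left(-628,g{\left(-4 \right)} \right)}} = \frac{1}{9053 \left(-14\right) - \left(-1884 + 3 \sqrt{677}\right)} = \frac{1}{-126742 + \left(1884 - 3 \sqrt{677}\right)} = \frac{1}{-124858 - 3 \sqrt{677}}$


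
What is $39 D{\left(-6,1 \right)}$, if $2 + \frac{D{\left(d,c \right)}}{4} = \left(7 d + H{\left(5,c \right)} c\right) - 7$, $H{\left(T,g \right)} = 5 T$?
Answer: $-4056$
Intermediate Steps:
$D{\left(d,c \right)} = -36 + 28 d + 100 c$ ($D{\left(d,c \right)} = -8 + 4 \left(\left(7 d + 5 \cdot 5 c\right) - 7\right) = -8 + 4 \left(\left(7 d + 25 c\right) - 7\right) = -8 + 4 \left(-7 + 7 d + 25 c\right) = -8 + \left(-28 + 28 d + 100 c\right) = -36 + 28 d + 100 c$)
$39 D{\left(-6,1 \right)} = 39 \left(-36 + 28 \left(-6\right) + 100 \cdot 1\right) = 39 \left(-36 - 168 + 100\right) = 39 \left(-104\right) = -4056$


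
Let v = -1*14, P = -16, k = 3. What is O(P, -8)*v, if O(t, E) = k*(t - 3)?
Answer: 798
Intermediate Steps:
O(t, E) = -9 + 3*t (O(t, E) = 3*(t - 3) = 3*(-3 + t) = -9 + 3*t)
v = -14
O(P, -8)*v = (-9 + 3*(-16))*(-14) = (-9 - 48)*(-14) = -57*(-14) = 798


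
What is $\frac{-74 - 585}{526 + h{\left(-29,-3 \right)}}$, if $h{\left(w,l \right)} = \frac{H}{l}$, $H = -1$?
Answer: $- \frac{1977}{1579} \approx -1.2521$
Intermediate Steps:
$h{\left(w,l \right)} = - \frac{1}{l}$
$\frac{-74 - 585}{526 + h{\left(-29,-3 \right)}} = \frac{-74 - 585}{526 - \frac{1}{-3}} = - \frac{659}{526 - - \frac{1}{3}} = - \frac{659}{526 + \frac{1}{3}} = - \frac{659}{\frac{1579}{3}} = \left(-659\right) \frac{3}{1579} = - \frac{1977}{1579}$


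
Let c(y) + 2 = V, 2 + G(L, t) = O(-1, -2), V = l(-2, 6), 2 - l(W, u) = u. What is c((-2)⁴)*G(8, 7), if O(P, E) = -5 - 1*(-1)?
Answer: 36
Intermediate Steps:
l(W, u) = 2 - u
V = -4 (V = 2 - 1*6 = 2 - 6 = -4)
O(P, E) = -4 (O(P, E) = -5 + 1 = -4)
G(L, t) = -6 (G(L, t) = -2 - 4 = -6)
c(y) = -6 (c(y) = -2 - 4 = -6)
c((-2)⁴)*G(8, 7) = -6*(-6) = 36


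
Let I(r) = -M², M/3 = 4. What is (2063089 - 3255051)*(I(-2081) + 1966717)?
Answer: -2344080286226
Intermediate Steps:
M = 12 (M = 3*4 = 12)
I(r) = -144 (I(r) = -1*12² = -1*144 = -144)
(2063089 - 3255051)*(I(-2081) + 1966717) = (2063089 - 3255051)*(-144 + 1966717) = -1191962*1966573 = -2344080286226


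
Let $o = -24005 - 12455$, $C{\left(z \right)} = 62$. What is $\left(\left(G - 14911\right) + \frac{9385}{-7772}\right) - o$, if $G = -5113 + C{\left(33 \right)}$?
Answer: $\frac{128213071}{7772} \approx 16497.0$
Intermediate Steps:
$G = -5051$ ($G = -5113 + 62 = -5051$)
$o = -36460$ ($o = -24005 - 12455 = -36460$)
$\left(\left(G - 14911\right) + \frac{9385}{-7772}\right) - o = \left(\left(-5051 - 14911\right) + \frac{9385}{-7772}\right) - -36460 = \left(-19962 + 9385 \left(- \frac{1}{7772}\right)\right) + 36460 = \left(-19962 - \frac{9385}{7772}\right) + 36460 = - \frac{155154049}{7772} + 36460 = \frac{128213071}{7772}$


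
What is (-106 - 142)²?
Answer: 61504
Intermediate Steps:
(-106 - 142)² = (-248)² = 61504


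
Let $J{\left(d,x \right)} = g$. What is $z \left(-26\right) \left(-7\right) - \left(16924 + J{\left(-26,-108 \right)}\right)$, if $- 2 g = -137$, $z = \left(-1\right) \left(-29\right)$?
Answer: $- \frac{23429}{2} \approx -11715.0$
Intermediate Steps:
$z = 29$
$g = \frac{137}{2}$ ($g = \left(- \frac{1}{2}\right) \left(-137\right) = \frac{137}{2} \approx 68.5$)
$J{\left(d,x \right)} = \frac{137}{2}$
$z \left(-26\right) \left(-7\right) - \left(16924 + J{\left(-26,-108 \right)}\right) = 29 \left(-26\right) \left(-7\right) - \frac{33985}{2} = \left(-754\right) \left(-7\right) - \frac{33985}{2} = 5278 - \frac{33985}{2} = - \frac{23429}{2}$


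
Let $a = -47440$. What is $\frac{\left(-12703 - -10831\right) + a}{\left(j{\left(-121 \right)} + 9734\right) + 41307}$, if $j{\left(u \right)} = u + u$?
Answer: $- \frac{49312}{50799} \approx -0.97073$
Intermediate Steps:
$j{\left(u \right)} = 2 u$
$\frac{\left(-12703 - -10831\right) + a}{\left(j{\left(-121 \right)} + 9734\right) + 41307} = \frac{\left(-12703 - -10831\right) - 47440}{\left(2 \left(-121\right) + 9734\right) + 41307} = \frac{\left(-12703 + 10831\right) - 47440}{\left(-242 + 9734\right) + 41307} = \frac{-1872 - 47440}{9492 + 41307} = - \frac{49312}{50799}$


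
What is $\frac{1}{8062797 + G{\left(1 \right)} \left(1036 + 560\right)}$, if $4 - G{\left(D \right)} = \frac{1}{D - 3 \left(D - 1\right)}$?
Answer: $\frac{1}{8067585} \approx 1.2395 \cdot 10^{-7}$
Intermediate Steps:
$G{\left(D \right)} = 4 - \frac{1}{3 - 2 D}$ ($G{\left(D \right)} = 4 - \frac{1}{D - 3 \left(D - 1\right)} = 4 - \frac{1}{D - 3 \left(-1 + D\right)} = 4 - \frac{1}{D - \left(-3 + 3 D\right)} = 4 - \frac{1}{3 - 2 D}$)
$\frac{1}{8062797 + G{\left(1 \right)} \left(1036 + 560\right)} = \frac{1}{8062797 + \frac{-11 + 8 \cdot 1}{-3 + 2 \cdot 1} \left(1036 + 560\right)} = \frac{1}{8062797 + \frac{-11 + 8}{-3 + 2} \cdot 1596} = \frac{1}{8062797 + \frac{1}{-1} \left(-3\right) 1596} = \frac{1}{8062797 + \left(-1\right) \left(-3\right) 1596} = \frac{1}{8062797 + 3 \cdot 1596} = \frac{1}{8062797 + 4788} = \frac{1}{8067585}$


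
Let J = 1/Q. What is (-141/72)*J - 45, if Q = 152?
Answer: -164207/3648 ≈ -45.013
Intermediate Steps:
J = 1/152 ≈ 0.0065789
(-141/72)*J - 45 = -141/72*(1/152) - 45 = -141*1/72*(1/152) - 45 = -47/24*1/152 - 45 = -47/3648 - 45 = -164207/3648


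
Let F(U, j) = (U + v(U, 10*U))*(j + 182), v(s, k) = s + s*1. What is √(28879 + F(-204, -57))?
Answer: I*√47621 ≈ 218.22*I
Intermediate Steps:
v(s, k) = 2*s (v(s, k) = s + s = 2*s)
F(U, j) = 3*U*(182 + j) (F(U, j) = (U + 2*U)*(j + 182) = (3*U)*(182 + j) = 3*U*(182 + j))
√(28879 + F(-204, -57)) = √(28879 + 3*(-204)*(182 - 57)) = √(28879 + 3*(-204)*125) = √(28879 - 76500) = √(-47621) = I*√47621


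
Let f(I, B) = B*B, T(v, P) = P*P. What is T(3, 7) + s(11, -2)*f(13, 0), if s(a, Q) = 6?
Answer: 49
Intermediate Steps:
T(v, P) = P²
f(I, B) = B²
T(3, 7) + s(11, -2)*f(13, 0) = 7² + 6*0² = 49 + 6*0 = 49 + 0 = 49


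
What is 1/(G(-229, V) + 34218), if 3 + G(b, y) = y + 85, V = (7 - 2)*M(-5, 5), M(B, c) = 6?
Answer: 1/34330 ≈ 2.9129e-5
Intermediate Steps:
V = 30 (V = (7 - 2)*6 = 5*6 = 30)
G(b, y) = 82 + y (G(b, y) = -3 + (y + 85) = -3 + (85 + y) = 82 + y)
1/(G(-229, V) + 34218) = 1/((82 + 30) + 34218) = 1/(112 + 34218) = 1/34330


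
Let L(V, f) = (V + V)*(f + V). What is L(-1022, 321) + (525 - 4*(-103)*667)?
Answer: 1708173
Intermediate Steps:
L(V, f) = 2*V*(V + f) (L(V, f) = (2*V)*(V + f) = 2*V*(V + f))
L(-1022, 321) + (525 - 4*(-103)*667) = 2*(-1022)*(-1022 + 321) + (525 - 4*(-103)*667) = 2*(-1022)*(-701) + (525 + 412*667) = 1432844 + (525 + 274804) = 1432844 + 275329 = 1708173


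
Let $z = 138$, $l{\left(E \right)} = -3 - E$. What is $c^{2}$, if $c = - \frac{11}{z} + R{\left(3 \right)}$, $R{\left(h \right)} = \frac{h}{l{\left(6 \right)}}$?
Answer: $\frac{361}{2116} \approx 0.1706$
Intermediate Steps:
$R{\left(h \right)} = - \frac{h}{9}$ ($R{\left(h \right)} = \frac{h}{-3 - 6} = \frac{h}{-9} = h \left(- \frac{1}{9}\right) = - \frac{h}{9}$)
$c = - \frac{19}{46}$ ($c = - \frac{11}{138} - \frac{1}{3} = - \frac{19}{46} \approx -0.41304$)
$c^{2} = \left(- \frac{19}{46}\right)^{2} = \frac{361}{2116}$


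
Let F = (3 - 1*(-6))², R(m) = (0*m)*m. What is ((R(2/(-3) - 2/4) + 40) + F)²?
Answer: 14641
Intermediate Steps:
R(m) = 0 (R(m) = 0*m = 0)
F = 81 (F = (3 + 6)² = 9² = 81)
((R(2/(-3) - 2/4) + 40) + F)² = ((0 + 40) + 81)² = (40 + 81)² = 121² = 14641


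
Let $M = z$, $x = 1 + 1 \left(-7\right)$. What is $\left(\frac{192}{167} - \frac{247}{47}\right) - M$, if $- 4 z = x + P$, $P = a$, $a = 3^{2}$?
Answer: $- \frac{105353}{31396} \approx -3.3556$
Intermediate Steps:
$a = 9$
$P = 9$
$x = -6$ ($x = 1 - 7 = -6$)
$z = - \frac{3}{4}$ ($z = - \frac{-6 + 9}{4} = \left(- \frac{1}{4}\right) 3 = - \frac{3}{4} \approx -0.75$)
$M = - \frac{3}{4} \approx -0.75$
$\left(\frac{192}{167} - \frac{247}{47}\right) - M = \left(\frac{192}{167} - \frac{247}{47}\right) - - \frac{3}{4} = \left(192 \cdot \frac{1}{167} - \frac{247}{47}\right) + \frac{3}{4} = \left(\frac{192}{167} - \frac{247}{47}\right) + \frac{3}{4} = - \frac{32225}{7849} + \frac{3}{4} = - \frac{105353}{31396}$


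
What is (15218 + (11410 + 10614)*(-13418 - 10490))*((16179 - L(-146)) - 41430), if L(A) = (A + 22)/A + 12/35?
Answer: 33971668993541474/2555 ≈ 1.3296e+13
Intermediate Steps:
L(A) = 12/35 + (22 + A)/A (L(A) = (22 + A)/A + 12*(1/35) = (22 + A)/A + 12/35 = 12/35 + (22 + A)/A)
(15218 + (11410 + 10614)*(-13418 - 10490))*((16179 - L(-146)) - 41430) = (15218 + (11410 + 10614)*(-13418 - 10490))*((16179 - (47/35 + 22/(-146))) - 41430) = (15218 + 22024*(-23908))*((16179 - (47/35 + 22*(-1/146))) - 41430) = (15218 - 526549792)*((16179 - (47/35 - 11/73)) - 41430) = -526534574*((16179 - 1*3046/2555) - 41430) = -526534574*((16179 - 3046/2555) - 41430) = -526534574*(41334299/2555 - 41430) = -526534574*(-64519351/2555) = 33971668993541474/2555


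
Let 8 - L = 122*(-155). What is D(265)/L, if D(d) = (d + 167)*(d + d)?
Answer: 12720/1051 ≈ 12.103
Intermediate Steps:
D(d) = 2*d*(167 + d) (D(d) = (167 + d)*(2*d) = 2*d*(167 + d))
L = 18918 (L = 8 - 122*(-155) = 8 - 1*(-18910) = 8 + 18910 = 18918)
D(265)/L = (2*265*(167 + 265))/18918 = (2*265*432)*(1/18918) = 228960*(1/18918) = 12720/1051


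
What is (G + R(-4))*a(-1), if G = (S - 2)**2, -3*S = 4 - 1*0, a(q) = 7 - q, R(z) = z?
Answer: 512/9 ≈ 56.889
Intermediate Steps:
S = -4/3 (S = -(4 - 1*0)/3 = -(4 + 0)/3 = -1/3*4 = -4/3 ≈ -1.3333)
G = 100/9 (G = (-4/3 - 2)**2 = (-10/3)**2 = 100/9 ≈ 11.111)
(G + R(-4))*a(-1) = (100/9 - 4)*(7 - 1*(-1)) = 64*(7 + 1)/9 = (64/9)*8 = 512/9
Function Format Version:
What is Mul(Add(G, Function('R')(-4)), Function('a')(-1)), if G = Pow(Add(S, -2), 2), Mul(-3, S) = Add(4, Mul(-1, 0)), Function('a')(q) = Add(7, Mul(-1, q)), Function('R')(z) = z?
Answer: Rational(512, 9) ≈ 56.889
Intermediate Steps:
S = Rational(-4, 3) (S = Mul(Rational(-1, 3), Add(4, Mul(-1, 0))) = Mul(Rational(-1, 3), Add(4, 0)) = Mul(Rational(-1, 3), 4) = Rational(-4, 3) ≈ -1.3333)
G = Rational(100, 9) (G = Pow(Add(Rational(-4, 3), -2), 2) = Pow(Rational(-10, 3), 2) = Rational(100, 9) ≈ 11.111)
Mul(Add(G, Function('R')(-4)), Function('a')(-1)) = Mul(Add(Rational(100, 9), -4), Add(7, Mul(-1, -1))) = Mul(Rational(64, 9), Add(7, 1)) = Mul(Rational(64, 9), 8) = Rational(512, 9)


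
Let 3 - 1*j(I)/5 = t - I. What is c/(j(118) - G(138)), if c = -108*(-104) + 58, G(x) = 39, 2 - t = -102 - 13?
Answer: -11290/19 ≈ -594.21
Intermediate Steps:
t = 117 (t = 2 - (-102 - 13) = 2 - 1*(-115) = 2 + 115 = 117)
j(I) = -570 + 5*I (j(I) = 15 - 5*(117 - I) = 15 + (-585 + 5*I) = -570 + 5*I)
c = 11290 (c = 11232 + 58 = 11290)
c/(j(118) - G(138)) = 11290/((-570 + 5*118) - 1*39) = 11290/((-570 + 590) - 39) = 11290/(20 - 39) = 11290/(-19) = 11290*(-1/19) = -11290/19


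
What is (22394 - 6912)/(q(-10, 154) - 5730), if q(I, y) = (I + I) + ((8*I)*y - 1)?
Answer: -15482/18071 ≈ -0.85673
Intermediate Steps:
q(I, y) = -1 + 2*I + 8*I*y (q(I, y) = 2*I + (8*I*y - 1) = 2*I + (-1 + 8*I*y) = -1 + 2*I + 8*I*y)
(22394 - 6912)/(q(-10, 154) - 5730) = (22394 - 6912)/((-1 + 2*(-10) + 8*(-10)*154) - 5730) = 15482/((-1 - 20 - 12320) - 5730) = 15482/(-12341 - 5730) = 15482/(-18071) = 15482*(-1/18071) = -15482/18071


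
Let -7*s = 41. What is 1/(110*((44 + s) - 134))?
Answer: -7/73810 ≈ -9.4838e-5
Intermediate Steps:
s = -41/7 (s = -⅐*41 = -41/7 ≈ -5.8571)
1/(110*((44 + s) - 134)) = 1/(110*((44 - 41/7) - 134)) = 1/(110*(267/7 - 134)) = 1/(110*(-671/7)) = 1/(-73810/7) = -7/73810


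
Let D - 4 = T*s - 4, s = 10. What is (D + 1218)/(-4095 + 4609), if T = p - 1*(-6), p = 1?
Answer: 644/257 ≈ 2.5058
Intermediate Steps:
T = 7 (T = 1 - 1*(-6) = 1 + 6 = 7)
D = 70 (D = 4 + (7*10 - 4) = 4 + (70 - 4) = 4 + 66 = 70)
(D + 1218)/(-4095 + 4609) = (70 + 1218)/(-4095 + 4609) = 1288/514 = 1288*(1/514) = 644/257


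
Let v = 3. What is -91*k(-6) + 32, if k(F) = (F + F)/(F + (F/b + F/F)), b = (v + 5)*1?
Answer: -3632/23 ≈ -157.91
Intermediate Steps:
b = 8 (b = (3 + 5)*1 = 8*1 = 8)
k(F) = 2*F/(1 + 9*F/8) (k(F) = (F + F)/(F + (F/8 + F/F)) = (2*F)/(F + (F*(⅛) + 1)) = (2*F)/(F + (F/8 + 1)) = (2*F)/(F + (1 + F/8)) = (2*F)/(1 + 9*F/8) = 2*F/(1 + 9*F/8))
-91*k(-6) + 32 = -1456*(-6)/(8 + 9*(-6)) + 32 = -1456*(-6)/(8 - 54) + 32 = -1456*(-6)/(-46) + 32 = -1456*(-6)*(-1)/46 + 32 = -91*48/23 + 32 = -4368/23 + 32 = -3632/23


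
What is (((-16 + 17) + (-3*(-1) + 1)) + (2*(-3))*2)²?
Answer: 49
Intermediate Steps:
(((-16 + 17) + (-3*(-1) + 1)) + (2*(-3))*2)² = ((1 + (3 + 1)) - 6*2)² = ((1 + 4) - 12)² = (5 - 12)² = (-7)² = 49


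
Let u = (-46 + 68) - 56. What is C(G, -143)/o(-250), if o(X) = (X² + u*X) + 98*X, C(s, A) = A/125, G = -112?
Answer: -143/5812500 ≈ -2.4602e-5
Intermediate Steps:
u = -34 (u = 22 - 56 = -34)
C(s, A) = A/125 (C(s, A) = A*(1/125) = A/125)
o(X) = X² + 64*X (o(X) = (X² - 34*X) + 98*X = X² + 64*X)
C(G, -143)/o(-250) = ((1/125)*(-143))/((-250*(64 - 250))) = -143/(125*((-250*(-186)))) = -143/125/46500 = -143/125*1/46500 = -143/5812500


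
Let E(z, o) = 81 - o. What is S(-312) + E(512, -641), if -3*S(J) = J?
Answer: 826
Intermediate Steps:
S(J) = -J/3
S(-312) + E(512, -641) = -⅓*(-312) + (81 - 1*(-641)) = 104 + (81 + 641) = 104 + 722 = 826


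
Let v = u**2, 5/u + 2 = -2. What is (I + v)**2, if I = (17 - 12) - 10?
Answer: 3025/256 ≈ 11.816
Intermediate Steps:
u = -5/4 (u = 5/(-2 - 2) = 5/(-4) = 5*(-1/4) = -5/4 ≈ -1.2500)
I = -5 (I = 5 - 10 = -5)
v = 25/16 (v = (-5/4)**2 = 25/16 ≈ 1.5625)
(I + v)**2 = (-5 + 25/16)**2 = (-55/16)**2 = 3025/256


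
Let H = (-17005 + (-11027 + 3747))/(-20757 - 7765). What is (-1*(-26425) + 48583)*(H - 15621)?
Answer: -16708702459008/14261 ≈ -1.1716e+9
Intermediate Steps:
H = 24285/28522 (H = (-17005 - 7280)/(-28522) = -24285*(-1/28522) = 24285/28522 ≈ 0.85145)
(-1*(-26425) + 48583)*(H - 15621) = (-1*(-26425) + 48583)*(24285/28522 - 15621) = (26425 + 48583)*(-445517877/28522) = 75008*(-445517877/28522) = -16708702459008/14261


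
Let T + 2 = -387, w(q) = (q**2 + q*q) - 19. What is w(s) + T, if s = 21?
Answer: 474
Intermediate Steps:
w(q) = -19 + 2*q**2 (w(q) = (q**2 + q**2) - 19 = 2*q**2 - 19 = -19 + 2*q**2)
T = -389 (T = -2 - 387 = -389)
w(s) + T = (-19 + 2*21**2) - 389 = (-19 + 2*441) - 389 = (-19 + 882) - 389 = 863 - 389 = 474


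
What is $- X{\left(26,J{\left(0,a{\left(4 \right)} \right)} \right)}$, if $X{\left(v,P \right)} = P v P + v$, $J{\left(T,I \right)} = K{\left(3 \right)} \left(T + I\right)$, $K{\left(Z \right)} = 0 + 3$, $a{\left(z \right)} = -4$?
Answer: $-3770$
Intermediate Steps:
$K{\left(Z \right)} = 3$
$J{\left(T,I \right)} = 3 I + 3 T$ ($J{\left(T,I \right)} = 3 \left(T + I\right) = 3 \left(I + T\right) = 3 I + 3 T$)
$X{\left(v,P \right)} = v + v P^{2}$ ($X{\left(v,P \right)} = v P^{2} + v = v + v P^{2}$)
$- X{\left(26,J{\left(0,a{\left(4 \right)} \right)} \right)} = - 26 \left(1 + \left(3 \left(-4\right) + 3 \cdot 0\right)^{2}\right) = - 26 \left(1 + \left(-12 + 0\right)^{2}\right) = - 26 \left(1 + \left(-12\right)^{2}\right) = - 26 \left(1 + 144\right) = - 26 \cdot 145 = \left(-1\right) 3770 = -3770$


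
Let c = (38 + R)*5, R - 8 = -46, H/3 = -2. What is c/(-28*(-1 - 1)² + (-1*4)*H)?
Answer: 0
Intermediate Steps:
H = -6 (H = 3*(-2) = -6)
R = -38 (R = 8 - 46 = -38)
c = 0 (c = (38 - 38)*5 = 0*5 = 0)
c/(-28*(-1 - 1)² + (-1*4)*H) = 0/(-28*(-1 - 1)² - 1*4*(-6)) = 0/(-28*(-2)² - 4*(-6)) = 0/(-28*4 + 24) = 0/(-112 + 24) = 0/(-88) = 0*(-1/88) = 0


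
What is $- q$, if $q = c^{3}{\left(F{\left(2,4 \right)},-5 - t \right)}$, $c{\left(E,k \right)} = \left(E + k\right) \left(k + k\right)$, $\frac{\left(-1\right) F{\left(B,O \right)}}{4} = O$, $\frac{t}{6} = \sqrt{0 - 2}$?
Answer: $38260728 + 56665440 i \sqrt{2} \approx 3.8261 \cdot 10^{7} + 8.0137 \cdot 10^{7} i$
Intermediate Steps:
$t = 6 i \sqrt{2}$ ($t = 6 \sqrt{0 - 2} = 6 \sqrt{-2} = 6 i \sqrt{2} \approx 8.4853 i$)
$F{\left(B,O \right)} = - 4 O$
$c{\left(E,k \right)} = 2 k \left(E + k\right)$ ($c{\left(E,k \right)} = \left(E + k\right) 2 k = 2 k \left(E + k\right)$)
$q = 8 \left(-21 - 6 i \sqrt{2}\right)^{3} \left(-5 - 6 i \sqrt{2}\right)^{3}$ ($q = \left(2 \left(-5 - 6 i \sqrt{2}\right) \left(\left(-4\right) 4 - \left(5 + 6 i \sqrt{2}\right)\right)\right)^{3} = \left(2 \left(-5 - 6 i \sqrt{2}\right) \left(-16 - \left(5 + 6 i \sqrt{2}\right)\right)\right)^{3} = \left(2 \left(-5 - 6 i \sqrt{2}\right) \left(-21 - 6 i \sqrt{2}\right)\right)^{3} = \left(2 \left(-21 - 6 i \sqrt{2}\right) \left(-5 - 6 i \sqrt{2}\right)\right)^{3} = 8 \left(-21 - 6 i \sqrt{2}\right)^{3} \left(-5 - 6 i \sqrt{2}\right)^{3} \approx -3.8261 \cdot 10^{7} - 8.0137 \cdot 10^{7} i$)
$- q = - (-38260728 - 56665440 i \sqrt{2}) = 38260728 + 56665440 i \sqrt{2}$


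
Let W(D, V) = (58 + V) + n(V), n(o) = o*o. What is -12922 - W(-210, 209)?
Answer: -56870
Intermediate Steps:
n(o) = o**2
W(D, V) = 58 + V + V**2 (W(D, V) = (58 + V) + V**2 = 58 + V + V**2)
-12922 - W(-210, 209) = -12922 - (58 + 209 + 209**2) = -12922 - (58 + 209 + 43681) = -12922 - 1*43948 = -12922 - 43948 = -56870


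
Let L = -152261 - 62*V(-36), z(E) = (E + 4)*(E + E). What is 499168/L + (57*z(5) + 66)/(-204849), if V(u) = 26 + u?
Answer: -3816370084/1150500267 ≈ -3.3171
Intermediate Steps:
z(E) = 2*E*(4 + E) (z(E) = (4 + E)*(2*E) = 2*E*(4 + E))
L = -151641 (L = -152261 - 62*(26 - 36) = -152261 - 62*(-10) = -152261 - 1*(-620) = -152261 + 620 = -151641)
499168/L + (57*z(5) + 66)/(-204849) = 499168/(-151641) + (57*(2*5*(4 + 5)) + 66)/(-204849) = 499168*(-1/151641) + (57*(2*5*9) + 66)*(-1/204849) = -499168/151641 + (57*90 + 66)*(-1/204849) = -499168/151641 + (5130 + 66)*(-1/204849) = -499168/151641 + 5196*(-1/204849) = -499168/151641 - 1732/68283 = -3816370084/1150500267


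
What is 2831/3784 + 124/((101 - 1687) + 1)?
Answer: 4017919/5997640 ≈ 0.66992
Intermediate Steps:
2831/3784 + 124/((101 - 1687) + 1) = 2831*(1/3784) + 124/(-1586 + 1) = 2831/3784 + 124/(-1585) = 2831/3784 + 124*(-1/1585) = 2831/3784 - 124/1585 = 4017919/5997640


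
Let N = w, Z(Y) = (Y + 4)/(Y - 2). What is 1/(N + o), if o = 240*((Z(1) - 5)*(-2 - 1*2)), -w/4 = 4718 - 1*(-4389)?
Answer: -1/26828 ≈ -3.7274e-5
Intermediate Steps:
w = -36428 (w = -4*(4718 - 1*(-4389)) = -4*(4718 + 4389) = -4*9107 = -36428)
Z(Y) = (4 + Y)/(-2 + Y)
N = -36428
o = 9600 (o = 240*(((4 + 1)/(-2 + 1) - 5)*(-2 - 1*2)) = 240*((5/(-1) - 5)*(-2 - 2)) = 240*((-1*5 - 5)*(-4)) = 240*((-5 - 5)*(-4)) = 240*(-10*(-4)) = 240*40 = 9600)
1/(N + o) = 1/(-36428 + 9600) = 1/(-26828) = -1/26828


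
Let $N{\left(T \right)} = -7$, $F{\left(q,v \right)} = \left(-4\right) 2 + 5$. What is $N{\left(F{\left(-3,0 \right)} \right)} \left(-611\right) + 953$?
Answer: $5230$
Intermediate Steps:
$F{\left(q,v \right)} = -3$ ($F{\left(q,v \right)} = -8 + 5 = -3$)
$N{\left(F{\left(-3,0 \right)} \right)} \left(-611\right) + 953 = \left(-7\right) \left(-611\right) + 953 = 4277 + 953 = 5230$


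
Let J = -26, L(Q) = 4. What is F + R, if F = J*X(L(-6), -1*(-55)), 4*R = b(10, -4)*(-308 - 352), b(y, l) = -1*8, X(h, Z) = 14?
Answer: 956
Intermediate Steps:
b(y, l) = -8
R = 1320 (R = (-8*(-308 - 352))/4 = (-8*(-660))/4 = (¼)*5280 = 1320)
F = -364 (F = -26*14 = -364)
F + R = -364 + 1320 = 956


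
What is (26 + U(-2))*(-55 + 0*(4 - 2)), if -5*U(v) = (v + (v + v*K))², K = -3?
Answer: -1386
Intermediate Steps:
U(v) = -v²/5 (U(v) = -(v + (v + v*(-3)))²/5 = -(v + (v - 3*v))²/5 = -(v - 2*v)²/5 = -v²/5)
(26 + U(-2))*(-55 + 0*(4 - 2)) = (26 - ⅕*(-2)²)*(-55 + 0*(4 - 2)) = (26 - ⅕*4)*(-55 + 0*2) = (26 - ⅘)*(-55 + 0) = (126/5)*(-55) = -1386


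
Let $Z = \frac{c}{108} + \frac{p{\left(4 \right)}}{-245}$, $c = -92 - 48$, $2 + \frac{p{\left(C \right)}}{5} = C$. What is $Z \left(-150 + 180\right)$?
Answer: $- \frac{17690}{441} \approx -40.113$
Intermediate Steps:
$p{\left(C \right)} = -10 + 5 C$
$c = -140$
$Z = - \frac{1769}{1323}$ ($Z = - \frac{140}{108} + \frac{-10 + 5 \cdot 4}{-245} = \left(-140\right) \frac{1}{108} + \left(-10 + 20\right) \left(- \frac{1}{245}\right) = - \frac{35}{27} + 10 \left(- \frac{1}{245}\right) = - \frac{35}{27} - \frac{2}{49} = - \frac{1769}{1323} \approx -1.3371$)
$Z \left(-150 + 180\right) = - \frac{1769 \left(-150 + 180\right)}{1323} = \left(- \frac{1769}{1323}\right) 30 = - \frac{17690}{441}$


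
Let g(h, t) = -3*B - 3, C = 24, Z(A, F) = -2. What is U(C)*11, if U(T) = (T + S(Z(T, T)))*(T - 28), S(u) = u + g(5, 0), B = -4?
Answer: -1364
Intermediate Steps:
g(h, t) = 9 (g(h, t) = -3*(-4) - 3 = 12 - 3 = 9)
S(u) = 9 + u (S(u) = u + 9 = 9 + u)
U(T) = (-28 + T)*(7 + T) (U(T) = (T + (9 - 2))*(T - 28) = (T + 7)*(-28 + T) = (7 + T)*(-28 + T) = (-28 + T)*(7 + T))
U(C)*11 = (-196 + 24**2 - 21*24)*11 = (-196 + 576 - 504)*11 = -124*11 = -1364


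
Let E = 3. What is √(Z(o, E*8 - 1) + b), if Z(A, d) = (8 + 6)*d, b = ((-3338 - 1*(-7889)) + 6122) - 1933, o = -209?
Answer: √9062 ≈ 95.195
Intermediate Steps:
b = 8740 (b = ((-3338 + 7889) + 6122) - 1933 = (4551 + 6122) - 1933 = 10673 - 1933 = 8740)
Z(A, d) = 14*d
√(Z(o, E*8 - 1) + b) = √(14*(3*8 - 1) + 8740) = √(14*(24 - 1) + 8740) = √(14*23 + 8740) = √(322 + 8740) = √9062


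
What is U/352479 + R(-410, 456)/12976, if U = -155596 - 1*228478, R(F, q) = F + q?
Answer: -2483765095/2286883752 ≈ -1.0861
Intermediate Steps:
U = -384074 (U = -155596 - 228478 = -384074)
U/352479 + R(-410, 456)/12976 = -384074/352479 + (-410 + 456)/12976 = -384074*1/352479 + 46*(1/12976) = -384074/352479 + 23/6488 = -2483765095/2286883752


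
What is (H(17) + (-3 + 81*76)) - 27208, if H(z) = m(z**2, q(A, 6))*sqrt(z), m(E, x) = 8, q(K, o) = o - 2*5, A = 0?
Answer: -21055 + 8*sqrt(17) ≈ -21022.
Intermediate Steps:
q(K, o) = -10 + o (q(K, o) = o - 10 = -10 + o)
H(z) = 8*sqrt(z)
(H(17) + (-3 + 81*76)) - 27208 = (8*sqrt(17) + (-3 + 81*76)) - 27208 = (8*sqrt(17) + (-3 + 6156)) - 27208 = (8*sqrt(17) + 6153) - 27208 = (6153 + 8*sqrt(17)) - 27208 = -21055 + 8*sqrt(17)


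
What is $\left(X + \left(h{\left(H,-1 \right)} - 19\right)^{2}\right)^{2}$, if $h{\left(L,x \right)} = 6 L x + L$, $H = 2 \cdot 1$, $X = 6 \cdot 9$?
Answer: $801025$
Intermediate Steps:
$X = 54$
$H = 2$
$h{\left(L,x \right)} = L + 6 L x$ ($h{\left(L,x \right)} = 6 L x + L = L + 6 L x$)
$\left(X + \left(h{\left(H,-1 \right)} - 19\right)^{2}\right)^{2} = \left(54 + \left(2 \left(1 + 6 \left(-1\right)\right) - 19\right)^{2}\right)^{2} = \left(54 + \left(2 \left(1 - 6\right) - 19\right)^{2}\right)^{2} = \left(54 + \left(2 \left(-5\right) - 19\right)^{2}\right)^{2} = \left(54 + \left(-10 - 19\right)^{2}\right)^{2} = \left(54 + \left(-29\right)^{2}\right)^{2} = \left(54 + 841\right)^{2} = 895^{2} = 801025$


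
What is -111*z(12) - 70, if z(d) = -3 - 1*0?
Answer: 263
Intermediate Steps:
z(d) = -3 (z(d) = -3 + 0 = -3)
-111*z(12) - 70 = -111*(-3) - 70 = 333 - 70 = 263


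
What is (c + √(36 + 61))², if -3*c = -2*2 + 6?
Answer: 877/9 - 4*√97/3 ≈ 84.313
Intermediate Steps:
c = -⅔ (c = -(-2*2 + 6)/3 = -(-4 + 6)/3 = -⅓*2 = -⅔ ≈ -0.66667)
(c + √(36 + 61))² = (-⅔ + √(36 + 61))² = (-⅔ + √97)²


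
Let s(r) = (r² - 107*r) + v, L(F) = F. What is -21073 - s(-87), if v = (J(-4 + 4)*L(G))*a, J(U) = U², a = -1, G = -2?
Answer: -37951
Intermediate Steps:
v = 0 (v = ((-4 + 4)²*(-2))*(-1) = (0²*(-2))*(-1) = (0*(-2))*(-1) = 0*(-1) = 0)
s(r) = r² - 107*r (s(r) = (r² - 107*r) + 0 = r² - 107*r)
-21073 - s(-87) = -21073 - (-87)*(-107 - 87) = -21073 - (-87)*(-194) = -21073 - 1*16878 = -21073 - 16878 = -37951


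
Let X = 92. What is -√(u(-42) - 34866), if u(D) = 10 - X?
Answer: -2*I*√8737 ≈ -186.94*I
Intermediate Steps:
u(D) = -82 (u(D) = 10 - 1*92 = 10 - 92 = -82)
-√(u(-42) - 34866) = -√(-82 - 34866) = -√(-34948) = -2*I*√8737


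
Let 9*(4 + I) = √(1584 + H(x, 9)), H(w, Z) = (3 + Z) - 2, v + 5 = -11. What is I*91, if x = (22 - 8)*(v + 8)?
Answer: -364 + 91*√1594/9 ≈ 39.685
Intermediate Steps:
v = -16 (v = -5 - 11 = -16)
x = -112 (x = (22 - 8)*(-16 + 8) = 14*(-8) = -112)
H(w, Z) = 1 + Z
I = -4 + √1594/9 (I = -4 + √(1584 + (1 + 9))/9 = -4 + √(1584 + 10)/9 = -4 + √1594/9 ≈ 0.43610)
I*91 = (-4 + √1594/9)*91 = -364 + 91*√1594/9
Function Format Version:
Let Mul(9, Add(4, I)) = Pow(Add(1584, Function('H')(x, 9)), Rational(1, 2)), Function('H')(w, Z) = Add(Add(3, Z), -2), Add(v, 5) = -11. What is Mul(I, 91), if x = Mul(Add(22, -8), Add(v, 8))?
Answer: Add(-364, Mul(Rational(91, 9), Pow(1594, Rational(1, 2)))) ≈ 39.685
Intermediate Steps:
v = -16 (v = Add(-5, -11) = -16)
x = -112 (x = Mul(Add(22, -8), Add(-16, 8)) = Mul(14, -8) = -112)
Function('H')(w, Z) = Add(1, Z)
I = Add(-4, Mul(Rational(1, 9), Pow(1594, Rational(1, 2)))) (I = Add(-4, Mul(Rational(1, 9), Pow(Add(1584, Add(1, 9)), Rational(1, 2)))) = Add(-4, Mul(Rational(1, 9), Pow(Add(1584, 10), Rational(1, 2)))) = Add(-4, Mul(Rational(1, 9), Pow(1594, Rational(1, 2)))) ≈ 0.43610)
Mul(I, 91) = Mul(Add(-4, Mul(Rational(1, 9), Pow(1594, Rational(1, 2)))), 91) = Add(-364, Mul(Rational(91, 9), Pow(1594, Rational(1, 2))))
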